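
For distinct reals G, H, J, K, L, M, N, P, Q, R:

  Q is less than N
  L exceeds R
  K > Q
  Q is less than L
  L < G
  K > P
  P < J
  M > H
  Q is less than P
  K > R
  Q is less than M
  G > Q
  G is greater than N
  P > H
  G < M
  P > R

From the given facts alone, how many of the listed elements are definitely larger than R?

From R the given relations immediately reach P, K, L.
From those, G, J — 5 in total.
From those, M — 6 in total.
No other element is forced above R by the given relations, so the count is 6.

6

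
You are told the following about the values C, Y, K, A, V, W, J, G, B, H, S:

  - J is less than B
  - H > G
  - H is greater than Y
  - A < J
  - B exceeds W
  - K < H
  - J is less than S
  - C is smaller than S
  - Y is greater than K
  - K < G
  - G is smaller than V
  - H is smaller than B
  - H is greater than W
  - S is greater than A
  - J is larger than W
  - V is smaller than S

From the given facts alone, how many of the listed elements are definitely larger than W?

4

Directly above W: H, J, B.
One step further: S (4 so far).
Nothing else is reachable above W; 4 in all.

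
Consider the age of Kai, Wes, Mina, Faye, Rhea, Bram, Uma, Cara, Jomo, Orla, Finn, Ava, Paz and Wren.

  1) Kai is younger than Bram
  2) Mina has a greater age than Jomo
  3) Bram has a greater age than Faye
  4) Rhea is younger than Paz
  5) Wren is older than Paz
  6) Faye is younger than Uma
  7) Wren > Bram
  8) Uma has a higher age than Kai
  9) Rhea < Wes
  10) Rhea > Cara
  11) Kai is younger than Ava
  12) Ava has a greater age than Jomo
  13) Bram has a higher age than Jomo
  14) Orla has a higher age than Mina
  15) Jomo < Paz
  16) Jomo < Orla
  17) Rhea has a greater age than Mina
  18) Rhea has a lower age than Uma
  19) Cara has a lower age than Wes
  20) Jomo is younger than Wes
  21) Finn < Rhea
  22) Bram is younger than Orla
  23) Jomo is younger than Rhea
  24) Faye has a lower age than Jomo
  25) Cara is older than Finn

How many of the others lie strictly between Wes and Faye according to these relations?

3

The relations place Faye below Wes. An element lies strictly between them when it is forced above Faye and also forced below Wes.
Above Faye: {Jomo, Mina, Bram, Orla, Rhea, Paz, Ava, Uma, Wren}. Below Wes: {Finn, Jomo, Mina, Cara, Rhea}.
Intersection: {Jomo, Mina, Rhea} — 3.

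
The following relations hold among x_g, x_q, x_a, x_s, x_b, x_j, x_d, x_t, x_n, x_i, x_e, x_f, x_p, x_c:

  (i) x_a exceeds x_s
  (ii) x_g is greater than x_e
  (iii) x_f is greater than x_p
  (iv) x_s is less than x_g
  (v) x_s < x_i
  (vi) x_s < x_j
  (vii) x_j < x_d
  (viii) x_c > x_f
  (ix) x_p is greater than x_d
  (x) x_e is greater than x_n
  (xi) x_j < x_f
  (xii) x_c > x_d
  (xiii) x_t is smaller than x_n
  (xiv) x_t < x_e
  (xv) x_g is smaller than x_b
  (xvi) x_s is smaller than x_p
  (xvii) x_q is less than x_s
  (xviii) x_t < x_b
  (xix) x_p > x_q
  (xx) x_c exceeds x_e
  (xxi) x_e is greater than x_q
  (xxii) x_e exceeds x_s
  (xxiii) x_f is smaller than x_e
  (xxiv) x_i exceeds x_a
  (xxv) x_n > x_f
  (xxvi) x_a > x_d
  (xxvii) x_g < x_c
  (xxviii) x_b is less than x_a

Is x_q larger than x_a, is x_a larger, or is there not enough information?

Link the given pairs in sequence: x_q < x_s; x_s < x_j; x_j < x_d; x_d < x_p; x_p < x_f; x_f < x_n; x_n < x_e; x_e < x_g; x_g < x_b; x_b < x_a.
Together: x_q < x_s < x_j < x_d < x_p < x_f < x_n < x_e < x_g < x_b < x_a.
So x_a is larger.

x_a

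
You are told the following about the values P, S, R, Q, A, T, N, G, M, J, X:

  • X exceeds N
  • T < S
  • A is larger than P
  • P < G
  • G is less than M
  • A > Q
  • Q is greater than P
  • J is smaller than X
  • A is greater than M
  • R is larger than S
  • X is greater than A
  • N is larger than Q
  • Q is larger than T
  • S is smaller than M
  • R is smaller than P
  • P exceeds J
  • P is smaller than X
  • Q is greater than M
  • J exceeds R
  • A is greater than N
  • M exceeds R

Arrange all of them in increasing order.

Each adjacent pair is fixed by a given relation: T < S; S < R; R < J; J < P; P < G; G < M; M < Q; Q < N; N < A; A < X. Chaining them end to end gives the full order.

T < S < R < J < P < G < M < Q < N < A < X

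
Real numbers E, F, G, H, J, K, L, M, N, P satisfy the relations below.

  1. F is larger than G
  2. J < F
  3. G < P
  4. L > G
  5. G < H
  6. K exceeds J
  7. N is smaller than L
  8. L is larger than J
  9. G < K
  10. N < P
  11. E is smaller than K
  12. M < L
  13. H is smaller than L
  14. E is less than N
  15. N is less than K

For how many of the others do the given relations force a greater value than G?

5

The elements the relations force above G are H, F, L, K, P — no chain reaches any other.
That is 5.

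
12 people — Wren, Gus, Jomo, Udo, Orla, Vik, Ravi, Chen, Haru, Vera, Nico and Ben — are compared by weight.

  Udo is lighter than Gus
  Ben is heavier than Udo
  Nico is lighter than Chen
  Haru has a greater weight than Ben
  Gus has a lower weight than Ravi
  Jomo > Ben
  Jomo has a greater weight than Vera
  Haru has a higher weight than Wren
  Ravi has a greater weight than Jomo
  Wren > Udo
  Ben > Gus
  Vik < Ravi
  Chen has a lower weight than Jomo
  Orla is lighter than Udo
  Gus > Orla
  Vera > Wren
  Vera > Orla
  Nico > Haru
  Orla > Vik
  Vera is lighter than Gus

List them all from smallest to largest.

Nothing is placed below Vik, so it is least; from there Vik < Orla; Orla < Udo; Udo < Wren; Wren < Vera; Vera < Gus; Gus < Ben; Ben < Haru; Haru < Nico; Nico < Chen; Chen < Jomo; Jomo < Ravi, each given directly.

Vik < Orla < Udo < Wren < Vera < Gus < Ben < Haru < Nico < Chen < Jomo < Ravi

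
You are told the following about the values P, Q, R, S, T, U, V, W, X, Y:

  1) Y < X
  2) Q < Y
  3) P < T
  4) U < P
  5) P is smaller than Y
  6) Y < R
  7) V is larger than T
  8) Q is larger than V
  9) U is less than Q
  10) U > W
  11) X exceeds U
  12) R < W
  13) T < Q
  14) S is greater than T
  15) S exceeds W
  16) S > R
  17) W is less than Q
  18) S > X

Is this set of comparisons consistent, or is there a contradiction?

We have Y < R stated directly, yet also R < W < U < P < T < V < Q < Y by chaining the others — so R < Y. Contradiction.

inconsistent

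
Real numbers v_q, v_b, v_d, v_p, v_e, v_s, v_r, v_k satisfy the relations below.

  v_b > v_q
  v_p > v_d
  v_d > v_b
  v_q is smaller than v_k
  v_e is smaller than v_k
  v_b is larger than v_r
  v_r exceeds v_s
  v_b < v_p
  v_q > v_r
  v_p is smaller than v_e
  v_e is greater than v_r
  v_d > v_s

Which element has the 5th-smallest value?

v_d

The consecutive relations fix a unique order: v_s < v_r < v_q < v_b < v_d < v_p < v_e < v_k.
The 5th smallest is v_d.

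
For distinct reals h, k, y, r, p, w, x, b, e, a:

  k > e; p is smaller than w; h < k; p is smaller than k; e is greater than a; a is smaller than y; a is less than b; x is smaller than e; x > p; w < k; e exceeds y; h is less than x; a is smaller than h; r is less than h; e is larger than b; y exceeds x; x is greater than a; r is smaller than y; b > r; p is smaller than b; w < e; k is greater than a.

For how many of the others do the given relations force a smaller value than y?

5

Directly below y: r, a, x.
One step further: p, h (5 so far).
No other element is forced below y by the given relations, so the count is 5.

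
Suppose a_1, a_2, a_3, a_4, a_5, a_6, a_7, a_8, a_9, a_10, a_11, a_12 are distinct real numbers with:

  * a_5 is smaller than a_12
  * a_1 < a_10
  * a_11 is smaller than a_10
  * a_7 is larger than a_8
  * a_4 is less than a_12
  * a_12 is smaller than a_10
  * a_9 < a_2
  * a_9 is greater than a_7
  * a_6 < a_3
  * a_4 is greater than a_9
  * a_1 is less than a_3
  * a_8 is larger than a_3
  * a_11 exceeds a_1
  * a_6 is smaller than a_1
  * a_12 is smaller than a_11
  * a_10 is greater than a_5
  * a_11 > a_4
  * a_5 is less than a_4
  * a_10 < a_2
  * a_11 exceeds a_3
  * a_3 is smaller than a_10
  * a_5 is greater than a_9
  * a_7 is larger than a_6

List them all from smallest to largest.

a_6 < a_1 < a_3 < a_8 < a_7 < a_9 < a_5 < a_4 < a_12 < a_11 < a_10 < a_2

Each adjacent pair is fixed by a given relation: a_6 < a_1; a_1 < a_3; a_3 < a_8; a_8 < a_7; a_7 < a_9; a_9 < a_5; a_5 < a_4; a_4 < a_12; a_12 < a_11; a_11 < a_10; a_10 < a_2. Chaining them end to end gives the full order.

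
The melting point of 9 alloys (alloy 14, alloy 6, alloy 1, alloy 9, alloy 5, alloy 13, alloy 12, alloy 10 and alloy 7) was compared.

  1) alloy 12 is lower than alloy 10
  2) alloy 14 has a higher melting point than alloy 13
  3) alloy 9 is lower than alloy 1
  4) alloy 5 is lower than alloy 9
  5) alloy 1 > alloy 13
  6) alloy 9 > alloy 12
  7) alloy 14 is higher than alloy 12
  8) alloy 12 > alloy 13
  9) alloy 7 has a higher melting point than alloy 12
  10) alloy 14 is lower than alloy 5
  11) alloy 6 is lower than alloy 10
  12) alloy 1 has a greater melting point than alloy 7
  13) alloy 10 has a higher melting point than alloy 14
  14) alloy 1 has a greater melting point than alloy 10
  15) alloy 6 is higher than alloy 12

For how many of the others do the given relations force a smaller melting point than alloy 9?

4

Directly below alloy 9: alloy 12, alloy 5.
One step further: alloy 13, alloy 14 (4 so far).
Nothing else is reachable below alloy 9; 4 in all.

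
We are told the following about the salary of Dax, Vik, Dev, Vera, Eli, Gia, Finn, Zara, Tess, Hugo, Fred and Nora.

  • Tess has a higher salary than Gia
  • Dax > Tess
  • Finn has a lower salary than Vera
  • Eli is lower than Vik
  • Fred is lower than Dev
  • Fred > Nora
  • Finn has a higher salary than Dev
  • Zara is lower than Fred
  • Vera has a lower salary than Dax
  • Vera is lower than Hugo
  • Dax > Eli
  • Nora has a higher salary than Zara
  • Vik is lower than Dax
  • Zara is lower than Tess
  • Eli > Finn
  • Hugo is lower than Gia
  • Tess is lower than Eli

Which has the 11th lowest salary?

Vik

The consecutive relations fix a unique order: Zara < Nora < Fred < Dev < Finn < Vera < Hugo < Gia < Tess < Eli < Vik < Dax.
The 11th smallest is Vik.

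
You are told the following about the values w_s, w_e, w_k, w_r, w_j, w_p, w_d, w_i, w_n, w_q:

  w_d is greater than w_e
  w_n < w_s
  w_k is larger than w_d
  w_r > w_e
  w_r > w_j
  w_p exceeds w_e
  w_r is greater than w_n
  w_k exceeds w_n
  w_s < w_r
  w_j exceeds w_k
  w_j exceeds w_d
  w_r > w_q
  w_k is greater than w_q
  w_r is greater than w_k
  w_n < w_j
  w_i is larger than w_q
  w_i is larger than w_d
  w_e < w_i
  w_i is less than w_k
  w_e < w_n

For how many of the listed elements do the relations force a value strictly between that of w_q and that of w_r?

3

Chaining upward from w_q reaches: w_i, w_k, w_j.
Chaining downward from w_r reaches: w_e, w_d, w_n, w_i, w_k, w_j, w_s.
Strictly between w_q and w_r are those in both lists: w_i, w_k, w_j — 3 elements.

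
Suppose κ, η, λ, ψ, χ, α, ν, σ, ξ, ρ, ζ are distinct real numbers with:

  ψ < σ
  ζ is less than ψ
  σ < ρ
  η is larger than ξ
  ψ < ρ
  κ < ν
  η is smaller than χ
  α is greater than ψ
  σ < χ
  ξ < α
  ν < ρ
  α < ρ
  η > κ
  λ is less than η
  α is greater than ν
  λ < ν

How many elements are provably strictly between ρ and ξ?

Chaining upward from ξ reaches: α, η, χ.
Chaining downward from ρ reaches: ζ, λ, ψ, κ, σ, ν, α.
Strictly between ξ and ρ are those in both lists: α — 1 element.

1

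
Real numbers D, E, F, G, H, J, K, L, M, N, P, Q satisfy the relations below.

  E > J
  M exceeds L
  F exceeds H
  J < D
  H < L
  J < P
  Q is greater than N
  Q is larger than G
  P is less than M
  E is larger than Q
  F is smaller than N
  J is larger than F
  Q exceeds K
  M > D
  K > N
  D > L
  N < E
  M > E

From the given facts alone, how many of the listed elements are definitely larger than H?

10

Directly above H: L, F.
One step further: J, D, N, M (6 so far).
One step further: K, Q, P, E (10 so far).
Nothing else is reachable above H; 10 in all.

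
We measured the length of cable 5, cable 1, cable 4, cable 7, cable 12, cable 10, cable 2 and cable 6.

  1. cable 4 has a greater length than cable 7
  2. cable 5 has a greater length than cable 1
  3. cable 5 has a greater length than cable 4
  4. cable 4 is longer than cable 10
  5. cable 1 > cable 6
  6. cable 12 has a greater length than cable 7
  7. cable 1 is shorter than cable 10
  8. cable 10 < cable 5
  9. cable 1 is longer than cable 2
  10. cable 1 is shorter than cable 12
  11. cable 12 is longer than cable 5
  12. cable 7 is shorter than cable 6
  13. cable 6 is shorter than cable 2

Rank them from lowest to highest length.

Each adjacent pair is fixed by a given relation: cable 7 < cable 6; cable 6 < cable 2; cable 2 < cable 1; cable 1 < cable 10; cable 10 < cable 4; cable 4 < cable 5; cable 5 < cable 12. Chaining them end to end gives the full order.

cable 7 < cable 6 < cable 2 < cable 1 < cable 10 < cable 4 < cable 5 < cable 12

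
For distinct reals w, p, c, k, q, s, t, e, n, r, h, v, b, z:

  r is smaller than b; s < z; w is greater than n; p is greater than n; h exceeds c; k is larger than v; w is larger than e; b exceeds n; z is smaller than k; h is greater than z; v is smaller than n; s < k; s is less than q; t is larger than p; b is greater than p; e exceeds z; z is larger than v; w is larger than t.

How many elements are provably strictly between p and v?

The relations place v below p. An element lies strictly between them when it is forced above v and also forced below p.
Above v: {n, z, k, t, h, e, b, w}. Below p: {n}.
Intersection: {n} — 1.

1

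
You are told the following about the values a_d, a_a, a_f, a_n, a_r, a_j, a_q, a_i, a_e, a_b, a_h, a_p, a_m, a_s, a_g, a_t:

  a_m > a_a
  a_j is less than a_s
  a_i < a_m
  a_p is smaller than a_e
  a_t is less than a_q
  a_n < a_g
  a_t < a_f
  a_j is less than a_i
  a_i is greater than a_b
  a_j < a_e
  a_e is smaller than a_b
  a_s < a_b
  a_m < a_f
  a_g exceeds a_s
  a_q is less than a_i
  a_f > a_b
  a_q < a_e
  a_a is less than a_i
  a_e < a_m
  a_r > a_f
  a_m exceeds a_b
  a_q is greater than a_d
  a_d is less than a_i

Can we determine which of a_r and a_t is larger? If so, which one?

a_r

a_t < a_q < a_e < a_b < a_i < a_m < a_f < a_r, by transitivity through a_q, a_e, a_b, a_i, a_m, a_f.
So a_r is larger.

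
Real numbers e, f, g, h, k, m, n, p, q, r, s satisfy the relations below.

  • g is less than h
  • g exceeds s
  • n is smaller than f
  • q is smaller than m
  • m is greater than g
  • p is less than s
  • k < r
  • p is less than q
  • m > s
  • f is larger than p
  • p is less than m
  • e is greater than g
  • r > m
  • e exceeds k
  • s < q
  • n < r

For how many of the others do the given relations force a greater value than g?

From g the given relations immediately reach e, m, h.
From those, r — 4 in total.
No other element is forced above g by the given relations, so the count is 4.

4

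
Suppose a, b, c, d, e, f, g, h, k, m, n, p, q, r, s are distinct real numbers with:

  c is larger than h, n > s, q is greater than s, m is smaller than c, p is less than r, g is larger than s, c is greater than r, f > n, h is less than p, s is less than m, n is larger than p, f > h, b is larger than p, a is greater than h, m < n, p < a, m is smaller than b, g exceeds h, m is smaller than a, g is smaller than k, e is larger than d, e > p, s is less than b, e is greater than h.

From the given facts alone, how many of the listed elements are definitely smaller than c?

The elements the relations force below c are s, h, p, m, r — no chain reaches any other.
That is 5.

5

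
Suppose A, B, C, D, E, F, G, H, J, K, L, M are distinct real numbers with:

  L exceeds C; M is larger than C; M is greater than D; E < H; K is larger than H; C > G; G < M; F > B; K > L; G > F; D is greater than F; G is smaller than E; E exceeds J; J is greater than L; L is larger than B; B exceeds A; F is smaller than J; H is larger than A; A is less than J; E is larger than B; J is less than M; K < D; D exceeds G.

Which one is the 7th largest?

L

Chaining the given pairs: A < B < F < G < C < L < J < E < H < K < D < M.
The 7th largest is L.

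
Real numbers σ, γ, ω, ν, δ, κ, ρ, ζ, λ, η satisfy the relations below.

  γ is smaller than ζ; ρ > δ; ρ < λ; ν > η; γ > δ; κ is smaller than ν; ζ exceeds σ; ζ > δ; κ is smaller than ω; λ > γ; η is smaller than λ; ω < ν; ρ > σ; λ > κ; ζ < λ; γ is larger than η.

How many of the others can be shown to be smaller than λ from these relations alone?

The elements the relations force below λ are δ, σ, η, κ, ρ, γ, ζ — no chain reaches any other.
That is 7.

7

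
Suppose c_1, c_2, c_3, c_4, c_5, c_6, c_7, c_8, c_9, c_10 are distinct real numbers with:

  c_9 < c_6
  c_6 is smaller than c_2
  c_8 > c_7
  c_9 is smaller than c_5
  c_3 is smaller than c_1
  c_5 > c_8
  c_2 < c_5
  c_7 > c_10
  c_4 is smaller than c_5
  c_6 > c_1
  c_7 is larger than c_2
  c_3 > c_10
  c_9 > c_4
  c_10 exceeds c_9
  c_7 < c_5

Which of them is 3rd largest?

c_7

Chaining the given pairs: c_4 < c_9 < c_10 < c_3 < c_1 < c_6 < c_2 < c_7 < c_8 < c_5.
The 3rd largest is c_7.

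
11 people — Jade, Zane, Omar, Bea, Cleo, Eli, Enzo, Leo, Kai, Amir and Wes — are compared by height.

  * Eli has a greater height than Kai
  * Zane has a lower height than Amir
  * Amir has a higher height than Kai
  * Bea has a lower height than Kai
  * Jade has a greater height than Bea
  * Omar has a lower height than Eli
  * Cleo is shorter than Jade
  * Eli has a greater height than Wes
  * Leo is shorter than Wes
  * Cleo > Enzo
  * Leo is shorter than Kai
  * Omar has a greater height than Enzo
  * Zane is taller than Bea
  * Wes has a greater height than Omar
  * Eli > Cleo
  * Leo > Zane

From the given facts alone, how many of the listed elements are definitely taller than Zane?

5

From Zane the given relations immediately reach Leo, Amir.
From those, Wes, Kai — 4 in total.
From those, Eli — 5 in total.
No other element is forced above Zane by the given relations, so the count is 5.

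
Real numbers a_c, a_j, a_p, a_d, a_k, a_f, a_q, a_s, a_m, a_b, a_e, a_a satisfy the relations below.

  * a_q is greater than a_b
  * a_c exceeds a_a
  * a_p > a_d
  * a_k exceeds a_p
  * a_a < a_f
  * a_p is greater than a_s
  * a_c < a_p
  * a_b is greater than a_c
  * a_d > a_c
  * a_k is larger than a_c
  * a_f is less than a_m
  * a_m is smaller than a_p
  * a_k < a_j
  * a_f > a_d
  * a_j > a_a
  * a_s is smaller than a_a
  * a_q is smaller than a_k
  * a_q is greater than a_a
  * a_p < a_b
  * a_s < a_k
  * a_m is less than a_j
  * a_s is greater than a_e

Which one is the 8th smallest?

a_p

The consecutive relations fix a unique order: a_e < a_s < a_a < a_c < a_d < a_f < a_m < a_p < a_b < a_q < a_k < a_j.
The 8th smallest is a_p.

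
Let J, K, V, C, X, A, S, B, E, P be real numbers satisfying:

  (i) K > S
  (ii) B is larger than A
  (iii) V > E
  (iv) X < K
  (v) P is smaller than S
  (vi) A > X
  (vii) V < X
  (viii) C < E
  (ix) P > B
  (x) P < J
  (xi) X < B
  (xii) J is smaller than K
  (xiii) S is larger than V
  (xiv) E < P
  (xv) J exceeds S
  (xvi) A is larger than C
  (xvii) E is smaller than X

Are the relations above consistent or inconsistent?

The single ordering C < E < V < X < A < B < P < S < J < K satisfies every listed relation, so no contradiction arises.

consistent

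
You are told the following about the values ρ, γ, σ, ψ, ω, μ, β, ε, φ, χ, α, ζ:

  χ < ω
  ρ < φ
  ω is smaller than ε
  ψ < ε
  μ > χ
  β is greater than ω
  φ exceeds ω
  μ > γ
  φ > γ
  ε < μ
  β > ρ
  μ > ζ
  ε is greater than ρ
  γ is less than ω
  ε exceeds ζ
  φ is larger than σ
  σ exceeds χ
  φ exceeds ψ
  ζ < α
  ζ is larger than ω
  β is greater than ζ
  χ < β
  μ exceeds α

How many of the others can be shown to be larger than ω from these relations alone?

The elements the relations force above ω are ζ, α, ε, β, φ, μ — no chain reaches any other.
That is 6.

6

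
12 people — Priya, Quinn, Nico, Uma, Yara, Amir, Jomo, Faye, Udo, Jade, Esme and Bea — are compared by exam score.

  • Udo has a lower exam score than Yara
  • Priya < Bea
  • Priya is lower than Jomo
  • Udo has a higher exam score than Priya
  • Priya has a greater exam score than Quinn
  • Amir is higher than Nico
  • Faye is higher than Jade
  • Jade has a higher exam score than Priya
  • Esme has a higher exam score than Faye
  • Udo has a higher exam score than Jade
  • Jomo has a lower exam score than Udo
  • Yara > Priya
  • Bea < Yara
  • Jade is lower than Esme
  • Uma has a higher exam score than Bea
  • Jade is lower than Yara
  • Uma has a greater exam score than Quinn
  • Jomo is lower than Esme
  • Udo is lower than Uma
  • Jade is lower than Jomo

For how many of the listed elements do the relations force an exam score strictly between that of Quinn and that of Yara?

5

Chaining upward from Quinn reaches: Priya, Bea, Jade, Jomo, Faye, Udo, Uma, Esme.
Chaining downward from Yara reaches: Priya, Bea, Jade, Jomo, Udo.
Strictly between Quinn and Yara are those in both lists: Priya, Bea, Jade, Jomo, Udo — 5 elements.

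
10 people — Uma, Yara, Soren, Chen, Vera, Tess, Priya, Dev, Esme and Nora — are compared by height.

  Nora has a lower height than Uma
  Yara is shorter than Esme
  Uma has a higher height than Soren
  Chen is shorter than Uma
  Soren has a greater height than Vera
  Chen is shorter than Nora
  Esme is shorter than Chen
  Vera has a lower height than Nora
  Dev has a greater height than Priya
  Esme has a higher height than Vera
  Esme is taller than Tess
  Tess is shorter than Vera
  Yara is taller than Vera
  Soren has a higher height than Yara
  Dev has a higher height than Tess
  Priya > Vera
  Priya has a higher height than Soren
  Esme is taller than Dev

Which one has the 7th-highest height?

Piecing the relations together gives one ordering: Tess < Vera < Yara < Soren < Priya < Dev < Esme < Chen < Nora < Uma.
Counting 7 from the largest end gives Soren.

Soren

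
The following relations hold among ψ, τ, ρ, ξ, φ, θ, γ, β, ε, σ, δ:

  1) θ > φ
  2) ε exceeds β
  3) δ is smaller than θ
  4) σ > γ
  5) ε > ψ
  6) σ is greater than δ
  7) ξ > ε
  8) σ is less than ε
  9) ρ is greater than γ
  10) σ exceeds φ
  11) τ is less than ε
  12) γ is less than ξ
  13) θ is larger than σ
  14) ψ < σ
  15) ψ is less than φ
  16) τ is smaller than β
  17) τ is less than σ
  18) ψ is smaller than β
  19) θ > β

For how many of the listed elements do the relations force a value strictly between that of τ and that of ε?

2

Chaining upward from τ reaches: σ, β, θ, ξ.
Chaining downward from ε reaches: δ, ψ, γ, φ, σ, β.
Strictly between τ and ε are those in both lists: σ, β — 2 elements.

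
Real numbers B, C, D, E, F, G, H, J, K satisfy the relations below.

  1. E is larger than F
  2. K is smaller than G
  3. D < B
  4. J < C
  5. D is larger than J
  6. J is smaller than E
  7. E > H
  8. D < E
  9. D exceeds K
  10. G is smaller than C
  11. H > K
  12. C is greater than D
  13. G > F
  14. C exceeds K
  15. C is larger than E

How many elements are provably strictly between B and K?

1

Chaining upward from K reaches: G, D, H, E, C.
Chaining downward from B reaches: J, D.
Strictly between K and B are those in both lists: D — 1 element.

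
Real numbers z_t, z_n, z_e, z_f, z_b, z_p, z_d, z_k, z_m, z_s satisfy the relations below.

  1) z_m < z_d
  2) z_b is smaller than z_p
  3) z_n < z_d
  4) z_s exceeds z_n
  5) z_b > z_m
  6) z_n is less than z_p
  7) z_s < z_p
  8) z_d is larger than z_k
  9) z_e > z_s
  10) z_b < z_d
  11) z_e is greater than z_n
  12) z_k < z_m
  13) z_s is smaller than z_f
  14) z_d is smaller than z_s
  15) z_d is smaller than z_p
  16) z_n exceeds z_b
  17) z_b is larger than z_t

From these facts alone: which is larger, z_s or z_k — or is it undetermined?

The relevant relations are z_k < z_m; z_m < z_b; z_b < z_n; z_n < z_d; z_d < z_s.
Chaining these gives z_k < z_m < z_b < z_n < z_d < z_s.
So z_s is larger.

z_s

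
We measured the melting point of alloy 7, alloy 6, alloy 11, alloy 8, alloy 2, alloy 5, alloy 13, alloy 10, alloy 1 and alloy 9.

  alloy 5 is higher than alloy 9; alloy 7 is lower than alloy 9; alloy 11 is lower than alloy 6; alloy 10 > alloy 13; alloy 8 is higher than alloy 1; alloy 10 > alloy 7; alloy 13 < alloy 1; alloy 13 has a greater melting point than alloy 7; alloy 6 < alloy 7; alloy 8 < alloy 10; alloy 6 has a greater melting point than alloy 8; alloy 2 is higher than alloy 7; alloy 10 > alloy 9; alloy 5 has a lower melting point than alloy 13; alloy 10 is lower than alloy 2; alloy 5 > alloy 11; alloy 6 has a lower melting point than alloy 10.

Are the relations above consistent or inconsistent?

inconsistent

We have alloy 8 < alloy 6 stated directly, yet also alloy 6 < alloy 7 < alloy 9 < alloy 5 < alloy 13 < alloy 1 < alloy 8 by chaining the others — so alloy 6 < alloy 8. Contradiction.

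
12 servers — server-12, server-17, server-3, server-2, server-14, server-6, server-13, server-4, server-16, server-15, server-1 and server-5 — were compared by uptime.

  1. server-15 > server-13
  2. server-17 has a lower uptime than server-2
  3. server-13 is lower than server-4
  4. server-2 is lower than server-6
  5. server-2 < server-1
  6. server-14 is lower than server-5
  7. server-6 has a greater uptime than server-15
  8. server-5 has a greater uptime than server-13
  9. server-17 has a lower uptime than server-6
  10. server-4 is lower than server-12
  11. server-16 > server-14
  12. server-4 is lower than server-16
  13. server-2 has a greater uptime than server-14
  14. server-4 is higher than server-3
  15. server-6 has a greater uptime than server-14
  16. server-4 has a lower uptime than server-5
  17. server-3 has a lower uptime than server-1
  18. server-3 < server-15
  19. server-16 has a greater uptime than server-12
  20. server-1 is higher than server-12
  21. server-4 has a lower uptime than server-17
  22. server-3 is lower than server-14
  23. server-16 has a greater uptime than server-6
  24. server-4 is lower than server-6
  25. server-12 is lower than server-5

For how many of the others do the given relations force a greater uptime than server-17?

4

The elements the relations force above server-17 are server-2, server-6, server-1, server-16 — no chain reaches any other.
That is 4.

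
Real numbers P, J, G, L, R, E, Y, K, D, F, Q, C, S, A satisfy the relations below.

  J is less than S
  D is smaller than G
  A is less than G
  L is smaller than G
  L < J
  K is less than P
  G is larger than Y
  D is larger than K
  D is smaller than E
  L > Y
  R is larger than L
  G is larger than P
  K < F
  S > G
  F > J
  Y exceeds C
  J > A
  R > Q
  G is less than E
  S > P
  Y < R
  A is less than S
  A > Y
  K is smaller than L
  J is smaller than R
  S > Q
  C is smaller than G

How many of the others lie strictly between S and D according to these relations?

1

The relations place D below S. An element lies strictly between them when it is forced above D and also forced below S.
Above D: {G, E}. Below S: {C, Y, K, Q, A, P, L, J, G}.
Intersection: {G} — 1.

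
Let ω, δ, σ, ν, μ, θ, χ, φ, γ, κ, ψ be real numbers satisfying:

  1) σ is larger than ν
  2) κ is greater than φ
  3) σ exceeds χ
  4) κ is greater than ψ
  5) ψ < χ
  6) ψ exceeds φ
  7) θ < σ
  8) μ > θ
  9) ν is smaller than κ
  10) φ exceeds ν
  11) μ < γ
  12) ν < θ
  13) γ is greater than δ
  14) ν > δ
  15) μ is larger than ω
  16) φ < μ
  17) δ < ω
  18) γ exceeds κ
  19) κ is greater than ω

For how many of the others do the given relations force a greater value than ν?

Directly above ν: φ, θ, σ, κ.
One step further: ψ, μ, γ (7 so far).
One step further: χ (8 so far).
No other element is forced above ν by the given relations, so the count is 8.

8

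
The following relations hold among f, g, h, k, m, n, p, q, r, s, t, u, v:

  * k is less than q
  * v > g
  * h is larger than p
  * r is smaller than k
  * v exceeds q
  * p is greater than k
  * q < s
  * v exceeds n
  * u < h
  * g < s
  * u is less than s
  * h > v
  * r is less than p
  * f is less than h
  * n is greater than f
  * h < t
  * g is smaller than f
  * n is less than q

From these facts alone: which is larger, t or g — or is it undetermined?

Chaining the given relations: g < f < n < q < v < h < t.
So t is larger.

t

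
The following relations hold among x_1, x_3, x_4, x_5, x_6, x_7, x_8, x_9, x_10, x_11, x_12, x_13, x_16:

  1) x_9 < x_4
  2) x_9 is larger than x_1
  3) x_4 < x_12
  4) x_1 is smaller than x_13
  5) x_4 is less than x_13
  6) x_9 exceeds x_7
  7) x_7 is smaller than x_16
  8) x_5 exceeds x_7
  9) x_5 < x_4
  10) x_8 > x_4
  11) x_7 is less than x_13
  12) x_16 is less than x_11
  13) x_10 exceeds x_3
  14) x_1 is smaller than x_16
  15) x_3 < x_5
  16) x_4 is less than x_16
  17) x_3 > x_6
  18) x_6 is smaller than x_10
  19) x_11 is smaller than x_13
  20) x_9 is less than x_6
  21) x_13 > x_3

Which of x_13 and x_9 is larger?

x_13

The relevant relations are x_9 < x_6; x_6 < x_3; x_3 < x_5; x_5 < x_4; x_4 < x_16; x_16 < x_11; x_11 < x_13.
Chaining these gives x_9 < x_6 < x_3 < x_5 < x_4 < x_16 < x_11 < x_13.
So x_9 < x_13; x_13 is the larger of the two.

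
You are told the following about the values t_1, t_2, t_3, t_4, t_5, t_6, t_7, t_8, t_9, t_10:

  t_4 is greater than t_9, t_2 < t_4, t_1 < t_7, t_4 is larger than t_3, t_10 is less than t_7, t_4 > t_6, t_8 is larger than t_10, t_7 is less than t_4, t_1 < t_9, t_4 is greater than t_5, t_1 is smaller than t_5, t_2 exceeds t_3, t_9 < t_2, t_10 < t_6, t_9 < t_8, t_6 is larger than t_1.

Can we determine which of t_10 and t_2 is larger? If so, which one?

undetermined

Following every chain through t_10: above t_10 we get t_7, t_6, t_8, t_4.
t_2 is not reached, and no chain runs the other way from t_2 to t_10.
So the given relations leave the order of t_10 and t_2 undetermined.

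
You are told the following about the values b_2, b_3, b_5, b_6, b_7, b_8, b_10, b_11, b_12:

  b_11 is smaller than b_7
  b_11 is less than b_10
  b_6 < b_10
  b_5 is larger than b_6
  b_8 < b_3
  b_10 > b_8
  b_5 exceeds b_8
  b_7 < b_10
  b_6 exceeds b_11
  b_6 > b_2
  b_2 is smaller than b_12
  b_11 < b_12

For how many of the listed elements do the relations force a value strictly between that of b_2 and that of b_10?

1

Chaining upward from b_2 reaches: b_6, b_12, b_5.
Chaining downward from b_10 reaches: b_11, b_6, b_7, b_8.
Strictly between b_2 and b_10 are those in both lists: b_6 — 1 element.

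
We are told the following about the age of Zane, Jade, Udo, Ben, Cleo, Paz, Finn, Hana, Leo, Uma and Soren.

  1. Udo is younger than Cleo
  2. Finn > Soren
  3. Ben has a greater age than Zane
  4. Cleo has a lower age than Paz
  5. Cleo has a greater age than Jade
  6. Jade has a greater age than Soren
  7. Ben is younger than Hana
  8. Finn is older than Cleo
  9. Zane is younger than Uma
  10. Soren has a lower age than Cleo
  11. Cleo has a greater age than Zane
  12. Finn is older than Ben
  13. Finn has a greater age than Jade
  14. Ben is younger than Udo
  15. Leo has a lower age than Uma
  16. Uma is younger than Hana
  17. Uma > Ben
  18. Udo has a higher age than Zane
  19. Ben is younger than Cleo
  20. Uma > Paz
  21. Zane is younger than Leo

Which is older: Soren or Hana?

Hana

Soren < Jade and Jade < Cleo give Soren < Cleo.
Then Cleo < Paz extends the chain to Paz.
Then Paz < Uma extends the chain to Uma.
Then Uma < Hana extends the chain to Hana.
So Soren < Hana; Hana is the older of the two.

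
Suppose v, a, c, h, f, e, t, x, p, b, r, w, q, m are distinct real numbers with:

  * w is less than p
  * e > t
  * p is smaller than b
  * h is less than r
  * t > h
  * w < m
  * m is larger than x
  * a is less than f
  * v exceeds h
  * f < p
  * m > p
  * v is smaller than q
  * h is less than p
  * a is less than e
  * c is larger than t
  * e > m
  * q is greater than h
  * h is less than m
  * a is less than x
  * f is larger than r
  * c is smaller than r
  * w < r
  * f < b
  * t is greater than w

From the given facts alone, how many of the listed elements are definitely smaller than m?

Directly below m: w, h, x, p.
One step further: a, f (6 so far).
One step further: r (7 so far).
One step further: c (8 so far).
One step further: t (9 so far).
Nothing else is reachable below m; 9 in all.

9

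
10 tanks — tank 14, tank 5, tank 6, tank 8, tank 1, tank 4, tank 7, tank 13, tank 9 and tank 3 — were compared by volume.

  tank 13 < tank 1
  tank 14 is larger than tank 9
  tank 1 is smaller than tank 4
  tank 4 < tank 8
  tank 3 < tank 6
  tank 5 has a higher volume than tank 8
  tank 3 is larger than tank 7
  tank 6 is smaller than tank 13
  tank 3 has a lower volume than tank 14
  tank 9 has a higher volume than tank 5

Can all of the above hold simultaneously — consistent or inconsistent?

consistent

Every relation is compatible with tank 7 < tank 3 < tank 6 < tank 13 < tank 1 < tank 4 < tank 8 < tank 5 < tank 9 < tank 14; the set is consistent.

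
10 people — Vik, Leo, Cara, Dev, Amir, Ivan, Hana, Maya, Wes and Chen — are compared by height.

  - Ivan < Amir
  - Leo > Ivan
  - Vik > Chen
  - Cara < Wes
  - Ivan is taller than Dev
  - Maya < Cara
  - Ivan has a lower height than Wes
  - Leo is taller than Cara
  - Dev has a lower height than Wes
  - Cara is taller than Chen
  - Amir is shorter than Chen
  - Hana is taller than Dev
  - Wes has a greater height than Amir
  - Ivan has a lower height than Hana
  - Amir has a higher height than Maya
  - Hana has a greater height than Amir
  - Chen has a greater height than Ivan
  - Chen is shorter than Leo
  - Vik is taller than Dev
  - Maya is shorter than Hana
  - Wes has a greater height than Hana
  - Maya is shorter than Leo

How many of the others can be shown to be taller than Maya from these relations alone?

From Maya the given relations immediately reach Amir, Hana, Cara, Leo.
From those, Chen, Wes — 6 in total.
From those, Vik — 7 in total.
No other element is forced above Maya by the given relations, so the count is 7.

7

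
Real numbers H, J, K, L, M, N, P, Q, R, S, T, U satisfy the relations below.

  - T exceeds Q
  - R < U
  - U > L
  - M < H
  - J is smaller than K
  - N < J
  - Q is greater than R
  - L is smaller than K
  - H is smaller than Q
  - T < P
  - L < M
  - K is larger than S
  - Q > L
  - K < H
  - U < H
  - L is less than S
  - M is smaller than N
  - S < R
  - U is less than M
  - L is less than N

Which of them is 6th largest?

J

The consecutive relations fix a unique order: L < S < R < U < M < N < J < K < H < Q < T < P.
The 6th largest is J.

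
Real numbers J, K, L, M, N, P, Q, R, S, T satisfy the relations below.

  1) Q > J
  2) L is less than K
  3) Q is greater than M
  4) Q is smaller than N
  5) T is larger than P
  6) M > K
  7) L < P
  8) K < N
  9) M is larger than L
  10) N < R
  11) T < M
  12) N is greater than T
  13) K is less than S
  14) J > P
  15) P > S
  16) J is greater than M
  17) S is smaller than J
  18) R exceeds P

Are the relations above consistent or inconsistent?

consistent

The single ordering L < K < S < P < T < M < J < Q < N < R satisfies every listed relation, so no contradiction arises.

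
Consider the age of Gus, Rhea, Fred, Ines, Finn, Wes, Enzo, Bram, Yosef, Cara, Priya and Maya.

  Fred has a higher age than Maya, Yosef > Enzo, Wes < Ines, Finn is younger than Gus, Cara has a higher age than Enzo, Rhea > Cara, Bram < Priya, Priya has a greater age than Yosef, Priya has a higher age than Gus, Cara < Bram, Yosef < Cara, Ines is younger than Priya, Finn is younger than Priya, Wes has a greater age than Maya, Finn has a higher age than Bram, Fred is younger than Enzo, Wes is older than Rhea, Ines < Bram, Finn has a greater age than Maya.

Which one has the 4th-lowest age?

Piecing the relations together gives one ordering: Maya < Fred < Enzo < Yosef < Cara < Rhea < Wes < Ines < Bram < Finn < Gus < Priya.
The 4th smallest is Yosef.

Yosef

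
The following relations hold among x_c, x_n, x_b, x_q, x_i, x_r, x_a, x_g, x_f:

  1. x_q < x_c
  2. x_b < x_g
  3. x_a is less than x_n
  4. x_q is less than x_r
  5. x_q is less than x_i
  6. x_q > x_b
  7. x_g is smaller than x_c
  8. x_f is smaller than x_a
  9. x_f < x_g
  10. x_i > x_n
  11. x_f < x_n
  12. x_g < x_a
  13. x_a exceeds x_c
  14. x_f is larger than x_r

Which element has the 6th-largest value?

x_f

Chaining the given pairs: x_b < x_q < x_r < x_f < x_g < x_c < x_a < x_n < x_i.
Counting 6 from the largest end gives x_f.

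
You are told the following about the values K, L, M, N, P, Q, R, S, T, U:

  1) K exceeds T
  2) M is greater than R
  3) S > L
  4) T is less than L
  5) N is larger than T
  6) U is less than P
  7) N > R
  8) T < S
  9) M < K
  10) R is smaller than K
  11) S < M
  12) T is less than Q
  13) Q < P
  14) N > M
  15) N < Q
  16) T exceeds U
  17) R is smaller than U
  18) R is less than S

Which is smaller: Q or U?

Link the given pairs in sequence: U < T; T < L; L < S; S < M; M < N; N < Q.
Chaining these gives U < T < L < S < M < N < Q.
So U < Q; U is the smaller of the two.

U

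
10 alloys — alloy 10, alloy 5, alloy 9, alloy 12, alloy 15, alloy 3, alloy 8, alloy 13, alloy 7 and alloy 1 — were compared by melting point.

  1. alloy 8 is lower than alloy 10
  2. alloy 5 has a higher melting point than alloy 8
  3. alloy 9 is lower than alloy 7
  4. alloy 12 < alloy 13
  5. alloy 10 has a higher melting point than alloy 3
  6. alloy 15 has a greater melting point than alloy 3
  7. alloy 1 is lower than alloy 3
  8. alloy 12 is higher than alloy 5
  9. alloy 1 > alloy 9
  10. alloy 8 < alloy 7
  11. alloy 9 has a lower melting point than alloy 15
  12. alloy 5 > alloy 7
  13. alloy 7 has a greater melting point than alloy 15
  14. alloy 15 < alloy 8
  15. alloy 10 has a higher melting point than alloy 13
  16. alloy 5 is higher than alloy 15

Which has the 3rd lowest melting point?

Chaining the given pairs: alloy 9 < alloy 1 < alloy 3 < alloy 15 < alloy 8 < alloy 7 < alloy 5 < alloy 12 < alloy 13 < alloy 10.
The 3rd smallest is alloy 3.

alloy 3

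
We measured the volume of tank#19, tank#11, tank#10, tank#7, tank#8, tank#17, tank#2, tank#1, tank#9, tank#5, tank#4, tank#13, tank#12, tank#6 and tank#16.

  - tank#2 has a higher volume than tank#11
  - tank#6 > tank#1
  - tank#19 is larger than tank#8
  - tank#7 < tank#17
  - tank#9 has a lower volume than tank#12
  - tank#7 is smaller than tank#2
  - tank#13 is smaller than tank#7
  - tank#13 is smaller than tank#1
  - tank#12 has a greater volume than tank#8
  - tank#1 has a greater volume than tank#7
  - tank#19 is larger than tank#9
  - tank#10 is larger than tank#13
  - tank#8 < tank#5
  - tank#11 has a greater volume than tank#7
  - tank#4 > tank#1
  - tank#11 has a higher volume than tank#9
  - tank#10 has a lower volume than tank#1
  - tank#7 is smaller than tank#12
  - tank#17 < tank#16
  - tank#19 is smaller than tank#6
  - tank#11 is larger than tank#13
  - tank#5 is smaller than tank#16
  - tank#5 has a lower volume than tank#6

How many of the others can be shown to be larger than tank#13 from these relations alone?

Directly above tank#13: tank#7, tank#10, tank#1, tank#11.
One step further: tank#12, tank#17, tank#2, tank#6, tank#4 (9 so far).
One step further: tank#16 (10 so far).
Nothing else is reachable above tank#13; 10 in all.

10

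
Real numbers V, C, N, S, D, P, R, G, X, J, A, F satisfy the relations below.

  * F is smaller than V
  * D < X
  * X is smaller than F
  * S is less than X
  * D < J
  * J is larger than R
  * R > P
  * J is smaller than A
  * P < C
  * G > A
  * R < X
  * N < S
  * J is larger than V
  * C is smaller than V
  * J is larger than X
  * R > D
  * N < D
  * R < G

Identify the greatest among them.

G

N is not greatest since N < S; S is not greatest since S < X; P is not greatest since P < R; D is not greatest since D < R; R is not greatest since R < J; X is not greatest since X < F; C is not greatest since C < V; F is not greatest since F < V; V is not greatest since V < J; J is not greatest since J < A; A is not greatest since A < G.
Only G has nothing above it, so G is the greatest.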